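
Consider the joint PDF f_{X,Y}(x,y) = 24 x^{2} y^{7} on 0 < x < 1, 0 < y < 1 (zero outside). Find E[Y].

E[Y] = ∫_0^1 ∫_0^1 y × f(x,y) dx dy
= \frac{8}{9}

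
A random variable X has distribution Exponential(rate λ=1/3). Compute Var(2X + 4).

For X ~ Exponential(rate λ=1/3):
Var(X) = 9
Var(2X + 4) = (2)² × Var(X) = 4 × 9 = 36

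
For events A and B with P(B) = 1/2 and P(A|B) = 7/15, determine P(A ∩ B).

By definition, P(A|B) = P(A ∩ B) / P(B)
So P(A ∩ B) = P(A|B) × P(B)
= 7/15 × 1/2
= 7/30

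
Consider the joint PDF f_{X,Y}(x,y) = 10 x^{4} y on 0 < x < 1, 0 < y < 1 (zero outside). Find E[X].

E[X] = ∫_0^1 ∫_0^1 x × f(x,y) dy dx
= ∫_0^1 ∫_0^1 x × (10 x^{4} y) dy dx
= \frac{5}{6}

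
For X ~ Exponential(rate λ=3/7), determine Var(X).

For X ~ Exponential(rate λ=3/7):
Var(X) = \frac{49}{9}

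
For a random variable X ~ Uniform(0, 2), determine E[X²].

Using the identity E[X²] = Var(X) + (E[X])²:
E[X] = 1
Var(X) = \frac{1}{3}
E[X²] = \frac{1}{3} + (1)²
= \frac{4}{3}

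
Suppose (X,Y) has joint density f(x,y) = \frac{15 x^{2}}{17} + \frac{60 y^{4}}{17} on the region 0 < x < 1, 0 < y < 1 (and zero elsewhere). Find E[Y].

E[Y] = ∫_0^1 ∫_0^1 y × f(x,y) dx dy
= \frac{25}{34}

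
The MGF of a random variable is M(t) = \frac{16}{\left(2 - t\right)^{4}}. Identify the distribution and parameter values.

The MGF M(t) = \frac{16}{\left(2 - t\right)^{4}} is the standard form for the Gamma distribution.
Comparing with the known MGF formula identifies: Gamma(shape α=4, rate β=2)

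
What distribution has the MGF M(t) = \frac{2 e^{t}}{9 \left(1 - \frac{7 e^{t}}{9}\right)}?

The MGF M(t) = \frac{2 e^{t}}{9 \left(1 - \frac{7 e^{t}}{9}\right)} is the standard form for the Geometric distribution.
Comparing with the known MGF formula identifies: Geometric(p=2/9), X = trial number of first success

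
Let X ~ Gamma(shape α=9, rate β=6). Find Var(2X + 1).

For X ~ Gamma(shape α=9, rate β=6):
Var(X) = \frac{1}{4}
Var(2X + 1) = (2)² × Var(X) = 4 × \frac{1}{4} = 1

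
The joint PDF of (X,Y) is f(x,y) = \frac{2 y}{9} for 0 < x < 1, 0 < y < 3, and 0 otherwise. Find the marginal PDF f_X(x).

f_X(x) = ∫_0^3 f(x,y) dy
= ∫_0^3 \frac{2 y}{9} dy
= 1 for 0 < x < 1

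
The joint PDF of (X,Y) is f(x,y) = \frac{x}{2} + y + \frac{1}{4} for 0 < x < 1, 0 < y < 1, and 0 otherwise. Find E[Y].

E[Y] = ∫_0^1 ∫_0^1 y × f(x,y) dx dy
= \frac{7}{12}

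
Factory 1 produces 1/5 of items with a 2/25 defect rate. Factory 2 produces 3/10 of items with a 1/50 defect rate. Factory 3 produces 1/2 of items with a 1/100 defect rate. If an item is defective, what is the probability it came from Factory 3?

Using Bayes' theorem:
P(F1) = 1/5, P(D|F1) = 2/25
P(F2) = 3/10, P(D|F2) = 1/50
P(F3) = 1/2, P(D|F3) = 1/100
P(D) = P(D|F1)P(F1) + P(D|F2)P(F2) + P(D|F3)P(F3)
     = \frac{27}{1000}
P(F3|D) = P(D|F3)P(F3) / P(D)
= \frac{5}{27}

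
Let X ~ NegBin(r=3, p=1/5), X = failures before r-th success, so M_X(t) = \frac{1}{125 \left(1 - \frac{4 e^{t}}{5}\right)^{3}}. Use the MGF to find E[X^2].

To find E[X^2], compute M^(2)(0):
M^(1)(t) = \frac{12 e^{t}}{625 \left(1 - \frac{4 e^{t}}{5}\right)^{4}}
M^(2)(t) = \frac{12 e^{t}}{625 \left(1 - \frac{4 e^{t}}{5}\right)^{4}} + \frac{192 e^{2 t}}{3125 \left(1 - \frac{4 e^{t}}{5}\right)^{5}}
M^(2)(0) = 204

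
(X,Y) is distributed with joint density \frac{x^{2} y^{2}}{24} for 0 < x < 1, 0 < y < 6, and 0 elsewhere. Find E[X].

f_X(x) = ∫_0^6 \frac{x^{2} y^{2}}{24} dy = 3 x^{2}
E[X] = ∫_0^1 x × (3 x^{2}) dx = \frac{3}{4}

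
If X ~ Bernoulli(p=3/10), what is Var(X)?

For X ~ Bernoulli(p=3/10):
Var(X) = \frac{21}{100}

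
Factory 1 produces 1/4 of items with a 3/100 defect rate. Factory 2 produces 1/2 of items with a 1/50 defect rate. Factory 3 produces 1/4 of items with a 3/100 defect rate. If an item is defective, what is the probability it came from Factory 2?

Using Bayes' theorem:
P(F1) = 1/4, P(D|F1) = 3/100
P(F2) = 1/2, P(D|F2) = 1/50
P(F3) = 1/4, P(D|F3) = 3/100
P(D) = P(D|F1)P(F1) + P(D|F2)P(F2) + P(D|F3)P(F3)
     = \frac{1}{40}
P(F2|D) = P(D|F2)P(F2) / P(D)
= \frac{2}{5}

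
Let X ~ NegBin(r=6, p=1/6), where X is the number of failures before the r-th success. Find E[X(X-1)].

E[X(X-1)] = E[X² - X] = E[X²] - E[X]
E[X] = 30
E[X²] = Var(X) + (E[X])² = 180 + (30)² = 1080
E[X(X-1)] = 1080 - 30 = 1050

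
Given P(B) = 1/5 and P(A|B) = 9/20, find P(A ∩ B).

By definition, P(A|B) = P(A ∩ B) / P(B)
So P(A ∩ B) = P(A|B) × P(B)
= 9/20 × 1/5
= 9/100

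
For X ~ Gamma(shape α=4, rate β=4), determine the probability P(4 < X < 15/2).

P(4 < X < 15/2) = ∫_{4}^{15/2} f(x) dx
where f(x) = \frac{128 x^{3} e^{- 4 x}}{3}
= \frac{-14943 + 2483 e^{14}}{3 e^{30}}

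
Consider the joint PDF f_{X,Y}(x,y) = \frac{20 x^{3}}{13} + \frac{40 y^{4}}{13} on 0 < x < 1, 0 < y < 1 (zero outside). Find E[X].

E[X] = ∫_0^1 ∫_0^1 x × f(x,y) dy dx
= ∫_0^1 ∫_0^1 x × (\frac{20 x^{3}}{13} + \frac{40 y^{4}}{13}) dy dx
= \frac{8}{13}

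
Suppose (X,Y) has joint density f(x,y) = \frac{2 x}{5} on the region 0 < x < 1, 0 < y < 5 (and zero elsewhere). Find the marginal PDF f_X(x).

f_X(x) = ∫_0^5 f(x,y) dy
= ∫_0^5 \frac{2 x}{5} dy
= 2 x for 0 < x < 1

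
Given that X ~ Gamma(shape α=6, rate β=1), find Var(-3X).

For X ~ Gamma(shape α=6, rate β=1):
Var(X) = 6
Var(-3X) = (-3)² × Var(X) = 9 × 6 = 54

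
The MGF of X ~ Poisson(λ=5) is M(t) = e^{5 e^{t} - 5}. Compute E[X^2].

To find E[X^2], compute M^(2)(0):
M^(1)(t) = 5 e^{t} e^{5 e^{t} - 5}
M^(2)(t) = 25 e^{2 t} e^{5 e^{t} - 5} + 5 e^{t} e^{5 e^{t} - 5}
M^(2)(0) = 30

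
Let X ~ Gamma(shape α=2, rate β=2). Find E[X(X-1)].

E[X(X-1)] = E[X² - X] = E[X²] - E[X]
E[X] = 1
E[X²] = Var(X) + (E[X])² = \frac{1}{2} + (1)² = \frac{3}{2}
E[X(X-1)] = \frac{3}{2} - 1 = \frac{1}{2}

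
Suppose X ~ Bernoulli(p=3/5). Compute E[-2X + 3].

For X ~ Bernoulli(p=3/5):
E[X] = \frac{3}{5}
E[-2X + 3] = -2 × E[X] + 3 = \frac{9}{5}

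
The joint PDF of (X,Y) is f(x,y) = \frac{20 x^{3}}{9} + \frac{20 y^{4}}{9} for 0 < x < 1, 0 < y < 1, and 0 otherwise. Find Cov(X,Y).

E[XY] = ∫∫ xy × f(x,y) dx dy = \frac{11}{27}
E[X] = \frac{2}{3}
E[Y] = \frac{35}{54}
Cov(X,Y) = E[XY] - E[X]E[Y] = - \frac{2}{81}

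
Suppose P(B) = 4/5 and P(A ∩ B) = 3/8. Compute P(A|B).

P(A|B) = P(A ∩ B) / P(B)
= (3/8) / (4/5)
= 15/32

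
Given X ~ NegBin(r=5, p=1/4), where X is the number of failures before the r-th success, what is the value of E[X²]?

Using the identity E[X²] = Var(X) + (E[X])²:
E[X] = 15
Var(X) = 60
E[X²] = 60 + (15)²
= 285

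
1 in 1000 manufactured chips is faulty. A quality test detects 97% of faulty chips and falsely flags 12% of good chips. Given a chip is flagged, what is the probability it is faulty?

Let D = the rare event, + = positive/flagged.
P(D) = 1/1000
P(+|D) = 97/100
P(+|D') = 12/100 = 3/25
P(+) = P(+|D)P(D) + P(+|D')P(D')
     = \frac{97}{100} × \frac{1}{1000} + \frac{3}{25} × \frac{999}{1000}
     = \frac{2417}{20000}
P(D|+) = P(+|D)P(D)/P(+) = \frac{97}{12085}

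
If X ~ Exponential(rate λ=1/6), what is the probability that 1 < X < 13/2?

P(1 < X < 13/2) = ∫_{1}^{13/2} f(x) dx
where f(x) = \frac{e^{- \frac{x}{6}}}{6}
= - \frac{1}{e^{\frac{13}{12}}} + e^{- \frac{1}{6}}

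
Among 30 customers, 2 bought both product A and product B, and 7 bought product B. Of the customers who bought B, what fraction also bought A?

P(A ∩ B) = 2/30 = 1/15
P(B) = 7/30
P(A|B) = P(A ∩ B) / P(B) = (1/15) / (7/30) = 2/7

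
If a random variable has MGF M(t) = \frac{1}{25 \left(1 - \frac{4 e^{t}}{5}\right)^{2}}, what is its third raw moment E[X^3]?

To find E[X^3], compute M^(3)(0):
M^(1)(t) = \frac{8 e^{t}}{125 \left(1 - \frac{4 e^{t}}{5}\right)^{3}}
M^(2)(t) = \frac{8 e^{t}}{125 \left(1 - \frac{4 e^{t}}{5}\right)^{3}} + \frac{96 e^{2 t}}{625 \left(1 - \frac{4 e^{t}}{5}\right)^{4}}
M^(3)(t) = \frac{8 e^{t}}{125 \left(1 - \frac{4 e^{t}}{5}\right)^{3}} + \frac{288 e^{2 t}}{625 \left(1 - \frac{4 e^{t}}{5}\right)^{4}} + \frac{1536 e^{3 t}}{3125 \left(1 - \frac{4 e^{t}}{5}\right)^{5}}
M^(3)(0) = 1832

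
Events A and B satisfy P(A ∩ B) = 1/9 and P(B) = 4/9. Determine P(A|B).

P(A|B) = P(A ∩ B) / P(B)
= (1/9) / (4/9)
= 1/4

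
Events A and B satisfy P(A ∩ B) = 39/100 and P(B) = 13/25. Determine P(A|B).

P(A|B) = P(A ∩ B) / P(B)
= (39/100) / (13/25)
= 3/4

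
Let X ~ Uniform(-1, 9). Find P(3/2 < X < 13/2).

P(3/2 < X < 13/2) = ∫_{3/2}^{13/2} f(x) dx
where f(x) = \frac{1}{10}
= \frac{1}{2}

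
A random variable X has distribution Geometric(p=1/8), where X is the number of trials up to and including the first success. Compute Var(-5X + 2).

For X ~ Geometric(p=1/8), where X is the number of trials up to and including the first success:
Var(X) = 56
Var(-5X + 2) = (-5)² × Var(X) = 25 × 56 = 1400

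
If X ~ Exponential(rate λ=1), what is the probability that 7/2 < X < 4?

P(7/2 < X < 4) = ∫_{7/2}^{4} f(x) dx
where f(x) = e^{- x}
= - \frac{1}{e^{4}} + e^{- \frac{7}{2}}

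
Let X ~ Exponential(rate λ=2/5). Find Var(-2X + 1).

For X ~ Exponential(rate λ=2/5):
Var(X) = \frac{25}{4}
Var(-2X + 1) = (-2)² × Var(X) = 4 × \frac{25}{4} = 25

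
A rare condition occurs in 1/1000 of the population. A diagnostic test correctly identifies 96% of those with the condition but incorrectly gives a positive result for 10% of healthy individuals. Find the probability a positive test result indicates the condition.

Let D = the rare event, + = positive/flagged.
P(D) = 1/1000
P(+|D) = 96/100 = 24/25
P(+|D') = 10/100 = 1/10
P(+) = P(+|D)P(D) + P(+|D')P(D')
     = \frac{24}{25} × \frac{1}{1000} + \frac{1}{10} × \frac{999}{1000}
     = \frac{5043}{50000}
P(D|+) = P(+|D)P(D)/P(+) = \frac{16}{1681}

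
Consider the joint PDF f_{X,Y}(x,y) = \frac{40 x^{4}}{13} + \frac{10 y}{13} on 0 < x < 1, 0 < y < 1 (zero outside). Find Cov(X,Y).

E[XY] = ∫∫ xy × f(x,y) dx dy = \frac{5}{13}
E[X] = \frac{55}{78}
E[Y] = \frac{22}{39}
Cov(X,Y) = E[XY] - E[X]E[Y] = - \frac{20}{1521}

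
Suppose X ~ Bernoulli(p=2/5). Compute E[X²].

Using the identity E[X²] = Var(X) + (E[X])²:
E[X] = \frac{2}{5}
Var(X) = \frac{6}{25}
E[X²] = \frac{6}{25} + (\frac{2}{5})²
= \frac{2}{5}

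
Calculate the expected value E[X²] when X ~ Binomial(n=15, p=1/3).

Using the identity E[X²] = Var(X) + (E[X])²:
E[X] = 5
Var(X) = \frac{10}{3}
E[X²] = \frac{10}{3} + (5)²
= \frac{85}{3}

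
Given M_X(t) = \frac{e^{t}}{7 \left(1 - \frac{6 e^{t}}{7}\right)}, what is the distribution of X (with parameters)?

The MGF M(t) = \frac{e^{t}}{7 \left(1 - \frac{6 e^{t}}{7}\right)} is the standard form for the Geometric distribution.
Comparing with the known MGF formula identifies: Geometric(p=1/7), X = trial number of first success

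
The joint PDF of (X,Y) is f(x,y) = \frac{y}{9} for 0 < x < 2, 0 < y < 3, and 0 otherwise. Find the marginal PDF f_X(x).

f_X(x) = ∫_0^3 f(x,y) dy
= ∫_0^3 \frac{y}{9} dy
= \frac{1}{2} for 0 < x < 2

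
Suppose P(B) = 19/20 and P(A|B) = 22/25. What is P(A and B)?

By definition, P(A|B) = P(A ∩ B) / P(B)
So P(A ∩ B) = P(A|B) × P(B)
= 22/25 × 19/20
= 209/250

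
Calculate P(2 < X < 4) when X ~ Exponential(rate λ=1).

P(2 < X < 4) = ∫_{2}^{4} f(x) dx
where f(x) = e^{- x}
= - \frac{1 - e^{2}}{e^{4}}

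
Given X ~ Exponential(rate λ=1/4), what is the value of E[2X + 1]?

For X ~ Exponential(rate λ=1/4):
E[X] = 4
E[2X + 1] = 2 × E[X] + 1 = 9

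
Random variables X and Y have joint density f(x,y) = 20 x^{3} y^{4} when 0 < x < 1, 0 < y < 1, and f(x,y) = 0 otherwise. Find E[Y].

E[Y] = ∫_0^1 ∫_0^1 y × f(x,y) dx dy
= \frac{5}{6}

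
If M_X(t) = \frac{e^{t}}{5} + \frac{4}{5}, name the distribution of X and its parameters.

The MGF M(t) = \frac{e^{t}}{5} + \frac{4}{5} is the standard form for the Bernoulli distribution.
Comparing with the known MGF formula identifies: Bernoulli(p=1/5)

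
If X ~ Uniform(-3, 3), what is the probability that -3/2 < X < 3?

P(-3/2 < X < 3) = ∫_{-3/2}^{3} f(x) dx
where f(x) = \frac{1}{6}
= \frac{3}{4}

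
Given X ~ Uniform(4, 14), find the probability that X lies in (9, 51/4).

P(9 < X < 51/4) = ∫_{9}^{51/4} f(x) dx
where f(x) = \frac{1}{10}
= \frac{3}{8}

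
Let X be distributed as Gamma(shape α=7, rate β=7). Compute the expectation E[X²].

Using the identity E[X²] = Var(X) + (E[X])²:
E[X] = 1
Var(X) = \frac{1}{7}
E[X²] = \frac{1}{7} + (1)²
= \frac{8}{7}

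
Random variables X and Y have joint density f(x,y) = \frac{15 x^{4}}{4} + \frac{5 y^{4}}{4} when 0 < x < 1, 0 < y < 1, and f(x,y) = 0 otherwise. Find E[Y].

E[Y] = ∫_0^1 ∫_0^1 y × f(x,y) dx dy
= \frac{7}{12}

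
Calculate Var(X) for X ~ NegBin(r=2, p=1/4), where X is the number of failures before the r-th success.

For X ~ NegBin(r=2, p=1/4), where X is the number of failures before the r-th success:
Var(X) = 24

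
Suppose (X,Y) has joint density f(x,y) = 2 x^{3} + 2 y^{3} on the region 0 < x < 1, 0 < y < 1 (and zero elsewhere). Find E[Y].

E[Y] = ∫_0^1 ∫_0^1 y × f(x,y) dx dy
= \frac{13}{20}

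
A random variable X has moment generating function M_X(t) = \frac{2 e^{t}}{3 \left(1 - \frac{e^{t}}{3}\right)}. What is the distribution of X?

The MGF M(t) = \frac{2 e^{t}}{3 \left(1 - \frac{e^{t}}{3}\right)} is the standard form for the Geometric distribution.
Comparing with the known MGF formula identifies: Geometric(p=2/3), X = trial number of first success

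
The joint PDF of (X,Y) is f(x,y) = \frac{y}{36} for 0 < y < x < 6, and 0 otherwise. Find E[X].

f_X(x) = ∫_0^x \frac{y}{36} dy = \frac{x^{2}}{72}
E[X] = ∫_0^6 x × (\frac{x^{2}}{72}) dx = \frac{9}{2}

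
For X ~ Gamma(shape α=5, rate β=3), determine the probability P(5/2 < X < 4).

P(5/2 < X < 4) = ∫_{5/2}^{4} f(x) dx
where f(x) = \frac{81 x^{4} e^{- 3 x}}{8}
= - \frac{1237}{e^{12}} + \frac{30563}{128 e^{\frac{15}{2}}}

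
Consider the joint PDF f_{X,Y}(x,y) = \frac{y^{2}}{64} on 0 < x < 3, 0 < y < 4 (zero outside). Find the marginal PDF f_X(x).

f_X(x) = ∫_0^4 f(x,y) dy
= ∫_0^4 \frac{y^{2}}{64} dy
= \frac{1}{3} for 0 < x < 3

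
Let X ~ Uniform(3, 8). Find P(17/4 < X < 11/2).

P(17/4 < X < 11/2) = ∫_{17/4}^{11/2} f(x) dx
where f(x) = \frac{1}{5}
= \frac{1}{4}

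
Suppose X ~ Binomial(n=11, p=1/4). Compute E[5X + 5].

For X ~ Binomial(n=11, p=1/4):
E[X] = \frac{11}{4}
E[5X + 5] = 5 × E[X] + 5 = \frac{75}{4}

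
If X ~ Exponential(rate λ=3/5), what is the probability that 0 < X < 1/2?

P(0 < X < 1/2) = ∫_{0}^{1/2} f(x) dx
where f(x) = \frac{3 e^{- \frac{3 x}{5}}}{5}
= 1 - e^{- \frac{3}{10}}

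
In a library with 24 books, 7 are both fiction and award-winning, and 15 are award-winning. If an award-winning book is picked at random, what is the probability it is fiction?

P(A ∩ B) = 7/24
P(B) = 15/24 = 5/8
P(A|B) = P(A ∩ B) / P(B) = (7/24) / (5/8) = 7/15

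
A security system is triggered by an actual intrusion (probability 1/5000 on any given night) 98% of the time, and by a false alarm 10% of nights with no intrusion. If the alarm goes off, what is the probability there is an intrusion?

Let D = the rare event, + = positive/flagged.
P(D) = 1/5000
P(+|D) = 98/100 = 49/50
P(+|D') = 10/100 = 1/10
P(+) = P(+|D)P(D) + P(+|D')P(D')
     = \frac{49}{50} × \frac{1}{5000} + \frac{1}{10} × \frac{4999}{5000}
     = \frac{6261}{62500}
P(D|+) = P(+|D)P(D)/P(+) = \frac{49}{25044}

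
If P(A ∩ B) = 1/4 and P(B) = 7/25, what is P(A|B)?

P(A|B) = P(A ∩ B) / P(B)
= (1/4) / (7/25)
= 25/28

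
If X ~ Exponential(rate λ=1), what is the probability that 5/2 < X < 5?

P(5/2 < X < 5) = ∫_{5/2}^{5} f(x) dx
where f(x) = e^{- x}
= - \frac{1}{e^{5}} + e^{- \frac{5}{2}}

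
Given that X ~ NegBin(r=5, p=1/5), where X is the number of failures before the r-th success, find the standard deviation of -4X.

For X ~ NegBin(r=5, p=1/5), where X is the number of failures before the r-th success:
Var(X) = 100
SD(X) = √(Var(X)) = √(100) = 10
SD(-4X) = |-4| × SD(X) = 4 × 10 = 40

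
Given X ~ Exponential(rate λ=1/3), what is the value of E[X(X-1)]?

E[X(X-1)] = E[X² - X] = E[X²] - E[X]
E[X] = 3
E[X²] = Var(X) + (E[X])² = 9 + (3)² = 18
E[X(X-1)] = 18 - 3 = 15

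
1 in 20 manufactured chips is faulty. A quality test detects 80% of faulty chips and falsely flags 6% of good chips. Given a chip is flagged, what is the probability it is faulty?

Let D = the rare event, + = positive/flagged.
P(D) = 1/20
P(+|D) = 80/100 = 4/5
P(+|D') = 6/100 = 3/50
P(+) = P(+|D)P(D) + P(+|D')P(D')
     = \frac{4}{5} × \frac{1}{20} + \frac{3}{50} × \frac{19}{20}
     = \frac{97}{1000}
P(D|+) = P(+|D)P(D)/P(+) = \frac{40}{97}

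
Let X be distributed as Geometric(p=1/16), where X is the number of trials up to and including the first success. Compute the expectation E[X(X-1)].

E[X(X-1)] = E[X² - X] = E[X²] - E[X]
E[X] = 16
E[X²] = Var(X) + (E[X])² = 240 + (16)² = 496
E[X(X-1)] = 496 - 16 = 480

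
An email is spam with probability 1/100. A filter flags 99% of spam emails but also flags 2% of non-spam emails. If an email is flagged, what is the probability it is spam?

Let D = the rare event, + = positive/flagged.
P(D) = 1/100
P(+|D) = 99/100
P(+|D') = 2/100 = 1/50
P(+) = P(+|D)P(D) + P(+|D')P(D')
     = \frac{99}{100} × \frac{1}{100} + \frac{1}{50} × \frac{99}{100}
     = \frac{297}{10000}
P(D|+) = P(+|D)P(D)/P(+) = \frac{1}{3}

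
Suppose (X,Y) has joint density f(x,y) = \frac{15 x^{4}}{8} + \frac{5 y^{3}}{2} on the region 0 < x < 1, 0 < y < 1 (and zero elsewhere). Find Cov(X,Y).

E[XY] = ∫∫ xy × f(x,y) dx dy = \frac{13}{32}
E[X] = \frac{5}{8}
E[Y] = \frac{11}{16}
Cov(X,Y) = E[XY] - E[X]E[Y] = - \frac{3}{128}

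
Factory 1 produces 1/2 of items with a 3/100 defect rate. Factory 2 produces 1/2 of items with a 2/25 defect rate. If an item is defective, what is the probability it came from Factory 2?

Using Bayes' theorem:
P(F1) = 1/2, P(D|F1) = 3/100
P(F2) = 1/2, P(D|F2) = 2/25
P(D) = P(D|F1)P(F1) + P(D|F2)P(F2)
     = \frac{11}{200}
P(F2|D) = P(D|F2)P(F2) / P(D)
= \frac{8}{11}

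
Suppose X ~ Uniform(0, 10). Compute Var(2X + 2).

For X ~ Uniform(0, 10):
Var(X) = \frac{25}{3}
Var(2X + 2) = (2)² × Var(X) = 4 × \frac{25}{3} = \frac{100}{3}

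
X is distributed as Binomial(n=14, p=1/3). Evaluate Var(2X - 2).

For X ~ Binomial(n=14, p=1/3):
Var(X) = \frac{28}{9}
Var(2X - 2) = (2)² × Var(X) = 4 × \frac{28}{9} = \frac{112}{9}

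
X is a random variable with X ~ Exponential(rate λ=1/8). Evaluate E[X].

For X ~ Exponential(rate λ=1/8), the expected value is:
E[X] = 8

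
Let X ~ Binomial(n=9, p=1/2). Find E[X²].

Using the identity E[X²] = Var(X) + (E[X])²:
E[X] = \frac{9}{2}
Var(X) = \frac{9}{4}
E[X²] = \frac{9}{4} + (\frac{9}{2})²
= \frac{45}{2}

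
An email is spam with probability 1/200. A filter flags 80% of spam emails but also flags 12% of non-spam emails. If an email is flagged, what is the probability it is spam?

Let D = the rare event, + = positive/flagged.
P(D) = 1/200
P(+|D) = 80/100 = 4/5
P(+|D') = 12/100 = 3/25
P(+) = P(+|D)P(D) + P(+|D')P(D')
     = \frac{4}{5} × \frac{1}{200} + \frac{3}{25} × \frac{199}{200}
     = \frac{617}{5000}
P(D|+) = P(+|D)P(D)/P(+) = \frac{20}{617}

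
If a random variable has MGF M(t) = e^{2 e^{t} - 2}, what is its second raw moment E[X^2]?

To find E[X^2], compute M^(2)(0):
M^(1)(t) = 2 e^{t} e^{2 e^{t} - 2}
M^(2)(t) = 4 e^{2 t} e^{2 e^{t} - 2} + 2 e^{t} e^{2 e^{t} - 2}
M^(2)(0) = 6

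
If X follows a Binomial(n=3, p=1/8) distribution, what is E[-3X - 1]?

For X ~ Binomial(n=3, p=1/8):
E[X] = \frac{3}{8}
E[-3X - 1] = -3 × E[X] - 1 = - \frac{17}{8}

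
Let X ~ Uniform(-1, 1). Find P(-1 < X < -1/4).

P(-1 < X < -1/4) = ∫_{-1}^{-1/4} f(x) dx
where f(x) = \frac{1}{2}
= \frac{3}{8}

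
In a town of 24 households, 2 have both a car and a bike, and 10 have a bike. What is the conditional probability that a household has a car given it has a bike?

P(A ∩ B) = 2/24 = 1/12
P(B) = 10/24 = 5/12
P(A|B) = P(A ∩ B) / P(B) = (1/12) / (5/12) = 1/5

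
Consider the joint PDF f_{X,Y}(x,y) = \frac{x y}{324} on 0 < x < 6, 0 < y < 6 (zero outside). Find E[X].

f_X(x) = ∫_0^6 \frac{x y}{324} dy = \frac{x}{18}
E[X] = ∫_0^6 x × (\frac{x}{18}) dx = 4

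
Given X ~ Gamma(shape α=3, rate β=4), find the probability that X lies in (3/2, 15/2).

P(3/2 < X < 15/2) = ∫_{3/2}^{15/2} f(x) dx
where f(x) = 32 x^{2} e^{- 4 x}
= \frac{-481 + 25 e^{24}}{e^{30}}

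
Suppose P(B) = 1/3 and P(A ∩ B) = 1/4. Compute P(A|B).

P(A|B) = P(A ∩ B) / P(B)
= (1/4) / (1/3)
= 3/4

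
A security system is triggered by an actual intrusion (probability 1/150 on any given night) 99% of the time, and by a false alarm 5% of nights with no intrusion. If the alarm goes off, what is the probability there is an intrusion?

Let D = the rare event, + = positive/flagged.
P(D) = 1/150
P(+|D) = 99/100
P(+|D') = 5/100 = 1/20
P(+) = P(+|D)P(D) + P(+|D')P(D')
     = \frac{99}{100} × \frac{1}{150} + \frac{1}{20} × \frac{149}{150}
     = \frac{211}{3750}
P(D|+) = P(+|D)P(D)/P(+) = \frac{99}{844}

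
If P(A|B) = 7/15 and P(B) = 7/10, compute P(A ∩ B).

By definition, P(A|B) = P(A ∩ B) / P(B)
So P(A ∩ B) = P(A|B) × P(B)
= 7/15 × 7/10
= 49/150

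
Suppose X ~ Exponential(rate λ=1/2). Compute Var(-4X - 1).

For X ~ Exponential(rate λ=1/2):
Var(X) = 4
Var(-4X - 1) = (-4)² × Var(X) = 16 × 4 = 64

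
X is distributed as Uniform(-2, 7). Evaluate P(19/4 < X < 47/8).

P(19/4 < X < 47/8) = ∫_{19/4}^{47/8} f(x) dx
where f(x) = \frac{1}{9}
= \frac{1}{8}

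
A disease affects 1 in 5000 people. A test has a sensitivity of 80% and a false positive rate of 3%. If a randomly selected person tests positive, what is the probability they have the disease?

Let D = the rare event, + = positive/flagged.
P(D) = 1/5000
P(+|D) = 80/100 = 4/5
P(+|D') = 3/100
P(+) = P(+|D)P(D) + P(+|D')P(D')
     = \frac{4}{5} × \frac{1}{5000} + \frac{3}{100} × \frac{4999}{5000}
     = \frac{15077}{500000}
P(D|+) = P(+|D)P(D)/P(+) = \frac{80}{15077}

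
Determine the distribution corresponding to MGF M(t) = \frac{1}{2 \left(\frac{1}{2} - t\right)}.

The MGF M(t) = \frac{1}{2 \left(\frac{1}{2} - t\right)} is the standard form for the Exponential distribution.
Comparing with the known MGF formula identifies: Exponential(rate λ=1/2)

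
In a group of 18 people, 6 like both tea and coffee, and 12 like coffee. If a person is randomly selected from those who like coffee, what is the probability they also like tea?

P(A ∩ B) = 6/18 = 1/3
P(B) = 12/18 = 2/3
P(A|B) = P(A ∩ B) / P(B) = (1/3) / (2/3) = 1/2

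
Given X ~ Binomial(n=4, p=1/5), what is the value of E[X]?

For X ~ Binomial(n=4, p=1/5), the expected value is:
E[X] = \frac{4}{5}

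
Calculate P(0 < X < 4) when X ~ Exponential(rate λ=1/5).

P(0 < X < 4) = ∫_{0}^{4} f(x) dx
where f(x) = \frac{e^{- \frac{x}{5}}}{5}
= 1 - e^{- \frac{4}{5}}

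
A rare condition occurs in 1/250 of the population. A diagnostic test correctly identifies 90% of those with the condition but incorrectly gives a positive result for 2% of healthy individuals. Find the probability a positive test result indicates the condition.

Let D = the rare event, + = positive/flagged.
P(D) = 1/250
P(+|D) = 90/100 = 9/10
P(+|D') = 2/100 = 1/50
P(+) = P(+|D)P(D) + P(+|D')P(D')
     = \frac{9}{10} × \frac{1}{250} + \frac{1}{50} × \frac{249}{250}
     = \frac{147}{6250}
P(D|+) = P(+|D)P(D)/P(+) = \frac{15}{98}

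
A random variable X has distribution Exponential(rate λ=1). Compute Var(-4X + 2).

For X ~ Exponential(rate λ=1):
Var(X) = 1
Var(-4X + 2) = (-4)² × Var(X) = 16 × 1 = 16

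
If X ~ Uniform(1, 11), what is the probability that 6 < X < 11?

P(6 < X < 11) = ∫_{6}^{11} f(x) dx
where f(x) = \frac{1}{10}
= \frac{1}{2}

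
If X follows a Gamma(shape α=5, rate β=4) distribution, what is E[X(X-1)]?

E[X(X-1)] = E[X² - X] = E[X²] - E[X]
E[X] = \frac{5}{4}
E[X²] = Var(X) + (E[X])² = \frac{5}{16} + (\frac{5}{4})² = \frac{15}{8}
E[X(X-1)] = \frac{15}{8} - \frac{5}{4} = \frac{5}{8}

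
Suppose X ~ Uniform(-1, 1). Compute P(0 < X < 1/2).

P(0 < X < 1/2) = ∫_{0}^{1/2} f(x) dx
where f(x) = \frac{1}{2}
= \frac{1}{4}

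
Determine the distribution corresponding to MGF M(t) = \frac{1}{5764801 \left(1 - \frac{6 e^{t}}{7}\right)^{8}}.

The MGF M(t) = \frac{1}{5764801 \left(1 - \frac{6 e^{t}}{7}\right)^{8}} is the standard form for the NegativeBinomial distribution.
Comparing with the known MGF formula identifies: NegBin(r=8, p=1/7), X = failures before r-th success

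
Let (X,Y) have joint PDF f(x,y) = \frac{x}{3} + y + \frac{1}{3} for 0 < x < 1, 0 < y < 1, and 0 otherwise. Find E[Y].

E[Y] = ∫_0^1 ∫_0^1 y × f(x,y) dx dy
= \frac{7}{12}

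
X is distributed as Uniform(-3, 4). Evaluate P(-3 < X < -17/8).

P(-3 < X < -17/8) = ∫_{-3}^{-17/8} f(x) dx
where f(x) = \frac{1}{7}
= \frac{1}{8}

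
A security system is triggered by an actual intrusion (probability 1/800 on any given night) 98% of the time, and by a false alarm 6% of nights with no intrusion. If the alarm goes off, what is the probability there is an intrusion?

Let D = the rare event, + = positive/flagged.
P(D) = 1/800
P(+|D) = 98/100 = 49/50
P(+|D') = 6/100 = 3/50
P(+) = P(+|D)P(D) + P(+|D')P(D')
     = \frac{49}{50} × \frac{1}{800} + \frac{3}{50} × \frac{799}{800}
     = \frac{1223}{20000}
P(D|+) = P(+|D)P(D)/P(+) = \frac{49}{2446}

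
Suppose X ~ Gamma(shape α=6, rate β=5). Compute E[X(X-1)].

E[X(X-1)] = E[X² - X] = E[X²] - E[X]
E[X] = \frac{6}{5}
E[X²] = Var(X) + (E[X])² = \frac{6}{25} + (\frac{6}{5})² = \frac{42}{25}
E[X(X-1)] = \frac{42}{25} - \frac{6}{5} = \frac{12}{25}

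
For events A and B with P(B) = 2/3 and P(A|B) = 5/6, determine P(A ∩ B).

By definition, P(A|B) = P(A ∩ B) / P(B)
So P(A ∩ B) = P(A|B) × P(B)
= 5/6 × 2/3
= 5/9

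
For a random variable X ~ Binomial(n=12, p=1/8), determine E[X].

For X ~ Binomial(n=12, p=1/8), the expected value is:
E[X] = \frac{3}{2}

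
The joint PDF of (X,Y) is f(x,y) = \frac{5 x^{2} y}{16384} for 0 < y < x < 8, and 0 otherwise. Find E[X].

f_X(x) = ∫_0^x \frac{5 x^{2} y}{16384} dy = \frac{5 x^{4}}{32768}
E[X] = ∫_0^8 x × (\frac{5 x^{4}}{32768}) dx = \frac{20}{3}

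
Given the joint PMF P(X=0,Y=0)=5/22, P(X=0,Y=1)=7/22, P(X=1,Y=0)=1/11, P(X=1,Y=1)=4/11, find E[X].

First find marginal of X:
P(X=0) = 6/11
P(X=1) = 5/11
E[X] = 0 × 6/11 + 1 × 5/11 = 5/11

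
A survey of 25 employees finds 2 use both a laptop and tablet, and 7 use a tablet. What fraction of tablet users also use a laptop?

P(A ∩ B) = 2/25
P(B) = 7/25
P(A|B) = P(A ∩ B) / P(B) = (2/25) / (7/25) = 2/7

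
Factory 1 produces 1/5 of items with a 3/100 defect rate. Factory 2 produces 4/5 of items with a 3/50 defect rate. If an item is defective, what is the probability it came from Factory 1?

Using Bayes' theorem:
P(F1) = 1/5, P(D|F1) = 3/100
P(F2) = 4/5, P(D|F2) = 3/50
P(D) = P(D|F1)P(F1) + P(D|F2)P(F2)
     = \frac{27}{500}
P(F1|D) = P(D|F1)P(F1) / P(D)
= \frac{1}{9}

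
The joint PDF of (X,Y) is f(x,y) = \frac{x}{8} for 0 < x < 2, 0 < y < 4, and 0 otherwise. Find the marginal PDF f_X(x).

f_X(x) = ∫_0^4 f(x,y) dy
= ∫_0^4 \frac{x}{8} dy
= \frac{x}{2} for 0 < x < 2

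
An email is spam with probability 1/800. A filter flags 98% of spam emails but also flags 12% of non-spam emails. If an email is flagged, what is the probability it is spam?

Let D = the rare event, + = positive/flagged.
P(D) = 1/800
P(+|D) = 98/100 = 49/50
P(+|D') = 12/100 = 3/25
P(+) = P(+|D)P(D) + P(+|D')P(D')
     = \frac{49}{50} × \frac{1}{800} + \frac{3}{25} × \frac{799}{800}
     = \frac{4843}{40000}
P(D|+) = P(+|D)P(D)/P(+) = \frac{49}{4843}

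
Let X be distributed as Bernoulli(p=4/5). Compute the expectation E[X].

For X ~ Bernoulli(p=4/5), the expected value is:
E[X] = \frac{4}{5}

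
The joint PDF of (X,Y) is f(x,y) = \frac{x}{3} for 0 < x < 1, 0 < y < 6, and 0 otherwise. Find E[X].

f_X(x) = ∫_0^6 \frac{x}{3} dy = 2 x
E[X] = ∫_0^1 x × (2 x) dx = \frac{2}{3}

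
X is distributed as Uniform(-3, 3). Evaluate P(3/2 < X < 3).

P(3/2 < X < 3) = ∫_{3/2}^{3} f(x) dx
where f(x) = \frac{1}{6}
= \frac{1}{4}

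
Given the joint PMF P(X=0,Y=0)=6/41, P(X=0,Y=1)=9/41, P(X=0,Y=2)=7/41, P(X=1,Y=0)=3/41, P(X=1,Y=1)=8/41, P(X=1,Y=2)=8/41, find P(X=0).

P(X=0) = P(X=0,Y=0) + P(X=0,Y=1) + P(X=0,Y=2)
= 6/41 + 9/41 + 7/41
= 22/41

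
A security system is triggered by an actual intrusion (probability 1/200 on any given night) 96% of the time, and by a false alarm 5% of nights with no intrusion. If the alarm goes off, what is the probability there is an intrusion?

Let D = the rare event, + = positive/flagged.
P(D) = 1/200
P(+|D) = 96/100 = 24/25
P(+|D') = 5/100 = 1/20
P(+) = P(+|D)P(D) + P(+|D')P(D')
     = \frac{24}{25} × \frac{1}{200} + \frac{1}{20} × \frac{199}{200}
     = \frac{1091}{20000}
P(D|+) = P(+|D)P(D)/P(+) = \frac{96}{1091}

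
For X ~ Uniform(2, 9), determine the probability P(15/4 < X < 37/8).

P(15/4 < X < 37/8) = ∫_{15/4}^{37/8} f(x) dx
where f(x) = \frac{1}{7}
= \frac{1}{8}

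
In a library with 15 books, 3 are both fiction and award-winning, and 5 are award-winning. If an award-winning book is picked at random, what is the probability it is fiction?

P(A ∩ B) = 3/15 = 1/5
P(B) = 5/15 = 1/3
P(A|B) = P(A ∩ B) / P(B) = (1/5) / (1/3) = 3/5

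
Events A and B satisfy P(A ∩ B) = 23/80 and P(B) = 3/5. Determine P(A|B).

P(A|B) = P(A ∩ B) / P(B)
= (23/80) / (3/5)
= 23/48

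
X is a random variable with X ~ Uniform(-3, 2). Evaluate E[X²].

Using the identity E[X²] = Var(X) + (E[X])²:
E[X] = - \frac{1}{2}
Var(X) = \frac{25}{12}
E[X²] = \frac{25}{12} + (- \frac{1}{2})²
= \frac{7}{3}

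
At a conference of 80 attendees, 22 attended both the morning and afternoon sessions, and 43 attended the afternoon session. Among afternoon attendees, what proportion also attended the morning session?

P(A ∩ B) = 22/80 = 11/40
P(B) = 43/80
P(A|B) = P(A ∩ B) / P(B) = (11/40) / (43/80) = 22/43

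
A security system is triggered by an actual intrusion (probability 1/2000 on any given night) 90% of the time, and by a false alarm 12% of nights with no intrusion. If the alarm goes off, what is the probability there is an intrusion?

Let D = the rare event, + = positive/flagged.
P(D) = 1/2000
P(+|D) = 90/100 = 9/10
P(+|D') = 12/100 = 3/25
P(+) = P(+|D)P(D) + P(+|D')P(D')
     = \frac{9}{10} × \frac{1}{2000} + \frac{3}{25} × \frac{1999}{2000}
     = \frac{12039}{100000}
P(D|+) = P(+|D)P(D)/P(+) = \frac{15}{4013}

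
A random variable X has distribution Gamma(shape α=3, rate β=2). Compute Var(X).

For X ~ Gamma(shape α=3, rate β=2):
Var(X) = \frac{3}{4}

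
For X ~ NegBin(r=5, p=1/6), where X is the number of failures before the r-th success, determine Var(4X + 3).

For X ~ NegBin(r=5, p=1/6), where X is the number of failures before the r-th success:
Var(X) = 150
Var(4X + 3) = (4)² × Var(X) = 16 × 150 = 2400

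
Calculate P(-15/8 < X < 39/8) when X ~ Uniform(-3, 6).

P(-15/8 < X < 39/8) = ∫_{-15/8}^{39/8} f(x) dx
where f(x) = \frac{1}{9}
= \frac{3}{4}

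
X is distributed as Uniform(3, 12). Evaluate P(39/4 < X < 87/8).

P(39/4 < X < 87/8) = ∫_{39/4}^{87/8} f(x) dx
where f(x) = \frac{1}{9}
= \frac{1}{8}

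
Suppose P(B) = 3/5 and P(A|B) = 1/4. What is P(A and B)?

By definition, P(A|B) = P(A ∩ B) / P(B)
So P(A ∩ B) = P(A|B) × P(B)
= 1/4 × 3/5
= 3/20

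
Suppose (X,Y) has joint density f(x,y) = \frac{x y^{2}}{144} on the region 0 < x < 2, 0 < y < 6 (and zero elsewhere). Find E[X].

f_X(x) = ∫_0^6 \frac{x y^{2}}{144} dy = \frac{x}{2}
E[X] = ∫_0^2 x × (\frac{x}{2}) dx = \frac{4}{3}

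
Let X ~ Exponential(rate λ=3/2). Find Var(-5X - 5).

For X ~ Exponential(rate λ=3/2):
Var(X) = \frac{4}{9}
Var(-5X - 5) = (-5)² × Var(X) = 25 × \frac{4}{9} = \frac{100}{9}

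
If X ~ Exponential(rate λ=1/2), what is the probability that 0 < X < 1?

P(0 < X < 1) = ∫_{0}^{1} f(x) dx
where f(x) = \frac{e^{- \frac{x}{2}}}{2}
= 1 - e^{- \frac{1}{2}}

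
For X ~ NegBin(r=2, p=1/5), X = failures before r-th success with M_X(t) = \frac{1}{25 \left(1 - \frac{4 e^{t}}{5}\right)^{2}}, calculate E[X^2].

To find E[X^2], compute M^(2)(0):
M^(1)(t) = \frac{8 e^{t}}{125 \left(1 - \frac{4 e^{t}}{5}\right)^{3}}
M^(2)(t) = \frac{8 e^{t}}{125 \left(1 - \frac{4 e^{t}}{5}\right)^{3}} + \frac{96 e^{2 t}}{625 \left(1 - \frac{4 e^{t}}{5}\right)^{4}}
M^(2)(0) = 104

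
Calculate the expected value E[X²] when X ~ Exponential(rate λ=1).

Using the identity E[X²] = Var(X) + (E[X])²:
E[X] = 1
Var(X) = 1
E[X²] = 1 + (1)²
= 2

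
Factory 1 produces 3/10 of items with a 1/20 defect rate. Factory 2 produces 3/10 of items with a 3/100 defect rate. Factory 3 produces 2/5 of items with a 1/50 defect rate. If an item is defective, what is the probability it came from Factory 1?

Using Bayes' theorem:
P(F1) = 3/10, P(D|F1) = 1/20
P(F2) = 3/10, P(D|F2) = 3/100
P(F3) = 2/5, P(D|F3) = 1/50
P(D) = P(D|F1)P(F1) + P(D|F2)P(F2) + P(D|F3)P(F3)
     = \frac{4}{125}
P(F1|D) = P(D|F1)P(F1) / P(D)
= \frac{15}{32}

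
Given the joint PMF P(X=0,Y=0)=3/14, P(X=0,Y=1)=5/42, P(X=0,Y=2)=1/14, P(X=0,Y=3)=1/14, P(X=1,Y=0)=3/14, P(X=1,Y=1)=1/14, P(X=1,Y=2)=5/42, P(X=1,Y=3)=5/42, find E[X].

First find marginal of X:
P(X=0) = 10/21
P(X=1) = 11/21
E[X] = 0 × 10/21 + 1 × 11/21 = 11/21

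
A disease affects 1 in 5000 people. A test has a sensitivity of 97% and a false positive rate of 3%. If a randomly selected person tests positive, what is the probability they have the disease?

Let D = the rare event, + = positive/flagged.
P(D) = 1/5000
P(+|D) = 97/100
P(+|D') = 3/100
P(+) = P(+|D)P(D) + P(+|D')P(D')
     = \frac{97}{100} × \frac{1}{5000} + \frac{3}{100} × \frac{4999}{5000}
     = \frac{7547}{250000}
P(D|+) = P(+|D)P(D)/P(+) = \frac{97}{15094}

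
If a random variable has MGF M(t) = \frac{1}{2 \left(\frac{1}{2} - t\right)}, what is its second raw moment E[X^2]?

To find E[X^2], compute M^(2)(0):
M^(1)(t) = \frac{1}{2 \left(\frac{1}{2} - t\right)^{2}}
M^(2)(t) = \frac{1}{\left(\frac{1}{2} - t\right)^{3}}
M^(2)(0) = 8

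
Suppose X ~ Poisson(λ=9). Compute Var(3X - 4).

For X ~ Poisson(λ=9):
Var(X) = 9
Var(3X - 4) = (3)² × Var(X) = 9 × 9 = 81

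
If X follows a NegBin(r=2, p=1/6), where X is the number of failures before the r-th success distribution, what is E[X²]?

Using the identity E[X²] = Var(X) + (E[X])²:
E[X] = 10
Var(X) = 60
E[X²] = 60 + (10)²
= 160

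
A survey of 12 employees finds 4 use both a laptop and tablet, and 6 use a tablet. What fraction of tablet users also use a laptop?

P(A ∩ B) = 4/12 = 1/3
P(B) = 6/12 = 1/2
P(A|B) = P(A ∩ B) / P(B) = (1/3) / (1/2) = 2/3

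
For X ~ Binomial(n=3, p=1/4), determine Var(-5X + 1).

For X ~ Binomial(n=3, p=1/4):
Var(X) = \frac{9}{16}
Var(-5X + 1) = (-5)² × Var(X) = 25 × \frac{9}{16} = \frac{225}{16}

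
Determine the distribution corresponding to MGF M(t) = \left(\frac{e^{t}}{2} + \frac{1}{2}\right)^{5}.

The MGF M(t) = \left(\frac{e^{t}}{2} + \frac{1}{2}\right)^{5} is the standard form for the Binomial distribution.
Comparing with the known MGF formula identifies: Binomial(n=5, p=1/2)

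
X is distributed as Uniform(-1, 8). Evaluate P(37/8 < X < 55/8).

P(37/8 < X < 55/8) = ∫_{37/8}^{55/8} f(x) dx
where f(x) = \frac{1}{9}
= \frac{1}{4}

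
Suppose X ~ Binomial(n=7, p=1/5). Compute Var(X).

For X ~ Binomial(n=7, p=1/5):
Var(X) = \frac{28}{25}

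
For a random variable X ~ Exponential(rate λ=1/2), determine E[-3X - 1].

For X ~ Exponential(rate λ=1/2):
E[X] = 2
E[-3X - 1] = -3 × E[X] - 1 = -7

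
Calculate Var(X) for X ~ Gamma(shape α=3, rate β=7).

For X ~ Gamma(shape α=3, rate β=7):
Var(X) = \frac{3}{49}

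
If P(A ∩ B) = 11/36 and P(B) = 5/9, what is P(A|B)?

P(A|B) = P(A ∩ B) / P(B)
= (11/36) / (5/9)
= 11/20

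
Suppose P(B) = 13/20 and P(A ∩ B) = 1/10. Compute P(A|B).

P(A|B) = P(A ∩ B) / P(B)
= (1/10) / (13/20)
= 2/13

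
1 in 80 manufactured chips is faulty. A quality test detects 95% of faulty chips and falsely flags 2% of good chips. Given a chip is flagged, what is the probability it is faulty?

Let D = the rare event, + = positive/flagged.
P(D) = 1/80
P(+|D) = 95/100 = 19/20
P(+|D') = 2/100 = 1/50
P(+) = P(+|D)P(D) + P(+|D')P(D')
     = \frac{19}{20} × \frac{1}{80} + \frac{1}{50} × \frac{79}{80}
     = \frac{253}{8000}
P(D|+) = P(+|D)P(D)/P(+) = \frac{95}{253}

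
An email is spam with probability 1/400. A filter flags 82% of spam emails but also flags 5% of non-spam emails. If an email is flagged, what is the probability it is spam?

Let D = the rare event, + = positive/flagged.
P(D) = 1/400
P(+|D) = 82/100 = 41/50
P(+|D') = 5/100 = 1/20
P(+) = P(+|D)P(D) + P(+|D')P(D')
     = \frac{41}{50} × \frac{1}{400} + \frac{1}{20} × \frac{399}{400}
     = \frac{2077}{40000}
P(D|+) = P(+|D)P(D)/P(+) = \frac{82}{2077}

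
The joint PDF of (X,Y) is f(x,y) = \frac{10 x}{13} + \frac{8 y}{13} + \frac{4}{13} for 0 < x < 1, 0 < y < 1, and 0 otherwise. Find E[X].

E[X] = ∫_0^1 ∫_0^1 x × f(x,y) dy dx
= ∫_0^1 ∫_0^1 x × (\frac{10 x}{13} + \frac{8 y}{13} + \frac{4}{13}) dy dx
= \frac{22}{39}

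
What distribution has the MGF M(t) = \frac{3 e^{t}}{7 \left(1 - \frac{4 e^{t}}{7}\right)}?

The MGF M(t) = \frac{3 e^{t}}{7 \left(1 - \frac{4 e^{t}}{7}\right)} is the standard form for the Geometric distribution.
Comparing with the known MGF formula identifies: Geometric(p=3/7), X = trial number of first success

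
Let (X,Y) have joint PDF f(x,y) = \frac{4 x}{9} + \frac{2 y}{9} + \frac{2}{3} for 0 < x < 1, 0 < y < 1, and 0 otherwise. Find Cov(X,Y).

E[XY] = ∫∫ xy × f(x,y) dx dy = \frac{5}{18}
E[X] = \frac{29}{54}
E[Y] = \frac{14}{27}
Cov(X,Y) = E[XY] - E[X]E[Y] = - \frac{1}{1458}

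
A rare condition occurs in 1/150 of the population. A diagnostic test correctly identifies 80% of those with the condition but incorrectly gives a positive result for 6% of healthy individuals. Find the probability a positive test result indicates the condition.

Let D = the rare event, + = positive/flagged.
P(D) = 1/150
P(+|D) = 80/100 = 4/5
P(+|D') = 6/100 = 3/50
P(+) = P(+|D)P(D) + P(+|D')P(D')
     = \frac{4}{5} × \frac{1}{150} + \frac{3}{50} × \frac{149}{150}
     = \frac{487}{7500}
P(D|+) = P(+|D)P(D)/P(+) = \frac{40}{487}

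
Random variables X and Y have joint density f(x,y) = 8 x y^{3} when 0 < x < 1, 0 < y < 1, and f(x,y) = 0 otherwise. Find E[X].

E[X] = ∫_0^1 ∫_0^1 x × f(x,y) dy dx
= ∫_0^1 ∫_0^1 x × (8 x y^{3}) dy dx
= \frac{2}{3}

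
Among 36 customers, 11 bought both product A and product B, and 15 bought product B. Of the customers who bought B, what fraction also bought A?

P(A ∩ B) = 11/36
P(B) = 15/36 = 5/12
P(A|B) = P(A ∩ B) / P(B) = (11/36) / (5/12) = 11/15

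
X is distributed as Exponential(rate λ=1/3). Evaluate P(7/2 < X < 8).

P(7/2 < X < 8) = ∫_{7/2}^{8} f(x) dx
where f(x) = \frac{e^{- \frac{x}{3}}}{3}
= - \frac{1}{e^{\frac{8}{3}}} + e^{- \frac{7}{6}}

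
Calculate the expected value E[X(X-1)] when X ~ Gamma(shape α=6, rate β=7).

E[X(X-1)] = E[X² - X] = E[X²] - E[X]
E[X] = \frac{6}{7}
E[X²] = Var(X) + (E[X])² = \frac{6}{49} + (\frac{6}{7})² = \frac{6}{7}
E[X(X-1)] = \frac{6}{7} - \frac{6}{7} = 0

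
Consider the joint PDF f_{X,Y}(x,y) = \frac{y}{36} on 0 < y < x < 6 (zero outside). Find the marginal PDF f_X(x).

f_X(x) = ∫_0^x \frac{y}{36} dy = \frac{x^{2}}{72}
for 0 < x < 6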